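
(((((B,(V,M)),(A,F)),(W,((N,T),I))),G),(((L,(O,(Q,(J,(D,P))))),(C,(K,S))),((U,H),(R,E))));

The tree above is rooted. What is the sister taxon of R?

R attaches to the tree at the node subtending (R,E).
The other lineage descending from that same node — the sister group — is the single tip E.

E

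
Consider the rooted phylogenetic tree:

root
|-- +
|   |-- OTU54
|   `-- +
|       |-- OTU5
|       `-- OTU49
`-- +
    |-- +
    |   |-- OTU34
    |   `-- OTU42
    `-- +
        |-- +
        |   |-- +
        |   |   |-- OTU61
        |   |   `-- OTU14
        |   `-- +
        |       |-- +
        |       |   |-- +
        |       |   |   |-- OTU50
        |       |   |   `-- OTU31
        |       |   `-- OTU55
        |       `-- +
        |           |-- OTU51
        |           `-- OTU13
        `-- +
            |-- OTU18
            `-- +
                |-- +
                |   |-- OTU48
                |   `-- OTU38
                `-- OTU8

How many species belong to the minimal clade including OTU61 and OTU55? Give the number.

The MRCA of OTU61 and OTU55 is the node subtending ((OTU61,OTU14),(((OTU50,OTU31),OTU55),(OTU51,OTU13))).
That clade contains 7 terminal taxa: OTU13, OTU14, OTU31, OTU50, OTU51, OTU55, OTU61.

7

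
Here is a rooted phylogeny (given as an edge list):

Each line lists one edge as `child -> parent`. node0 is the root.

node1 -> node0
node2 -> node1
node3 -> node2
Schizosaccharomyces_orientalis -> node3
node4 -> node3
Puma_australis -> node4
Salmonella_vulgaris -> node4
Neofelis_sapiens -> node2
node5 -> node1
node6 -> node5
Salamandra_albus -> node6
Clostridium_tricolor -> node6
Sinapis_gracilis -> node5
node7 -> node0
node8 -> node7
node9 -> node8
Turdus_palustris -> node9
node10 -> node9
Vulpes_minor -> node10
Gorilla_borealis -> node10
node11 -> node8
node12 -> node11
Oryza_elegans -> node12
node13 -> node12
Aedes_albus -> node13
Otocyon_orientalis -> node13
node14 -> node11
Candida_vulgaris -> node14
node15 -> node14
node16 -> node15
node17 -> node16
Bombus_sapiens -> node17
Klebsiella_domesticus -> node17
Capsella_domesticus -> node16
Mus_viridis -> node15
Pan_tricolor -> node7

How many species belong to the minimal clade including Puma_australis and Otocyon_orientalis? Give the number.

19

The MRCA of Puma_australis and Otocyon_orientalis is the root, so the clade is the entire tree.
That clade contains 19 terminal taxa: Aedes_albus, Bombus_sapiens, Candida_vulgaris, Capsella_domesticus, Clostridium_tricolor, Gorilla_borealis, Klebsiella_domesticus, Mus_viridis, Neofelis_sapiens, Oryza_elegans, Otocyon_orientalis, Pan_tricolor, Puma_australis, Salamandra_albus, Salmonella_vulgaris, Schizosaccharomyces_orientalis, Sinapis_gracilis, Turdus_palustris, Vulpes_minor.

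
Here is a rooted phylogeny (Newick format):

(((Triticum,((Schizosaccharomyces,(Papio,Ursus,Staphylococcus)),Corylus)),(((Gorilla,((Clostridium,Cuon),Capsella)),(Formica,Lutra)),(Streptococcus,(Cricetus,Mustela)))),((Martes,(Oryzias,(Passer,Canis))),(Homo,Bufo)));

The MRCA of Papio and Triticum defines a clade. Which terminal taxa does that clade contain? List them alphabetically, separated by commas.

Corylus, Papio, Schizosaccharomyces, Staphylococcus, Triticum, Ursus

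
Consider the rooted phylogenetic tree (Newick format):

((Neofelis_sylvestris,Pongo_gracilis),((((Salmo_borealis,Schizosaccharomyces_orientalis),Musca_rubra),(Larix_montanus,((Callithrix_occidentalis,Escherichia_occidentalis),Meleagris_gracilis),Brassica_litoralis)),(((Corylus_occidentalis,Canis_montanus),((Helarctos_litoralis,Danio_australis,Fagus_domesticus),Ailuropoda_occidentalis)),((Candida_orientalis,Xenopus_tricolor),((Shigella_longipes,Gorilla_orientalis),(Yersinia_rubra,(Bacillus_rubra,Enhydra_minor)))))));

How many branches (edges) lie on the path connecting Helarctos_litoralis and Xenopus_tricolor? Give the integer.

7

The MRCA of Helarctos_litoralis and Xenopus_tricolor is the node subtending (((Corylus_occidentalis,Canis_montanus),((Helarctos_litoralis,Danio_australis,Fagus_domesticus),Ailuropoda_occidentalis)),((Candida_orientalis,Xenopus_tricolor),((Shigella_longipes,Gorilla_orientalis),(Yersinia_rubra,(Bacillus_rubra,Enhydra_minor))))).
From Helarctos_litoralis up to that node: 4 branches. From Xenopus_tricolor up to the same node: 3 branches. Total: 4 + 3 = 7.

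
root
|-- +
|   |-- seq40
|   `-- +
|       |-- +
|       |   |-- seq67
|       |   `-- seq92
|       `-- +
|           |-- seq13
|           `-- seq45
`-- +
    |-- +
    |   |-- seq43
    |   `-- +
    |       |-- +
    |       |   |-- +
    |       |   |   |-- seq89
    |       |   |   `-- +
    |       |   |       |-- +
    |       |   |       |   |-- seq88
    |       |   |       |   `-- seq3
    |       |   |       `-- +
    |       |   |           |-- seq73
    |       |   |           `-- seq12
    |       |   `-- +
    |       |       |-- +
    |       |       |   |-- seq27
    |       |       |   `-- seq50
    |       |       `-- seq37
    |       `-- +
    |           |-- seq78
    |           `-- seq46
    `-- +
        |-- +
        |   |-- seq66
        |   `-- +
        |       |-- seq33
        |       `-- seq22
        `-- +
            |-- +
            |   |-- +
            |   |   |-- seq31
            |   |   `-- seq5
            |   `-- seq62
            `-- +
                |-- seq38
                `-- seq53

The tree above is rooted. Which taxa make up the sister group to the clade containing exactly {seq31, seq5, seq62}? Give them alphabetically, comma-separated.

seq38, seq53

The clade containing exactly {seq31, seq5, seq62} attaches to the tree at the node subtending (((seq31,seq5),seq62),(seq38,seq53)).
The other lineage descending from that same node — the sister group — is (seq38,seq53); its 2 tips in alphabetical order are the answer.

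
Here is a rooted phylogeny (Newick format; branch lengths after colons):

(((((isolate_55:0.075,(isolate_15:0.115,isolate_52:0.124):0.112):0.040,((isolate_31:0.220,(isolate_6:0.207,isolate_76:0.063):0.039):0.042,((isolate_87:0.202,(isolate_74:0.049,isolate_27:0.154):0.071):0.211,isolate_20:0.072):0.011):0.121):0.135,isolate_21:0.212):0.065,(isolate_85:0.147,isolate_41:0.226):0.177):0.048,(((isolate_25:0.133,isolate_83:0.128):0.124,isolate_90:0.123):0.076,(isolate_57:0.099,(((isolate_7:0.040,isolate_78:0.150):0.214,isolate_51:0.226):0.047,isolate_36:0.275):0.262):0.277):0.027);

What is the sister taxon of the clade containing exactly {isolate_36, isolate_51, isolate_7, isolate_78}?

The clade containing exactly {isolate_36, isolate_51, isolate_7, isolate_78} attaches to the tree at the node subtending (isolate_57,(((isolate_7,isolate_78),isolate_51),isolate_36)).
The other lineage descending from that same node — the sister group — is the single tip isolate_57.

isolate_57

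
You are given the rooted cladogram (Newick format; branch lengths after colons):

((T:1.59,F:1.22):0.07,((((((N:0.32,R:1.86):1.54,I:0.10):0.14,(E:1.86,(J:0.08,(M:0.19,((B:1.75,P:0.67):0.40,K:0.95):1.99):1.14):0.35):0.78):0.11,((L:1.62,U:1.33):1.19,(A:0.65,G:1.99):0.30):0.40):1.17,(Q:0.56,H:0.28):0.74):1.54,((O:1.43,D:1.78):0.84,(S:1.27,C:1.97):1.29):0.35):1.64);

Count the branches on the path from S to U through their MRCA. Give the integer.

8

The MRCA of S and U is the node subtending ((((((N,R),I),(E,(J,(M,((B,P),K))))),((L,U),(A,G))),(Q,H)),((O,D),(S,C))).
From S up to that node: 3 branches. From U up to the same node: 5 branches. Total: 3 + 5 = 8.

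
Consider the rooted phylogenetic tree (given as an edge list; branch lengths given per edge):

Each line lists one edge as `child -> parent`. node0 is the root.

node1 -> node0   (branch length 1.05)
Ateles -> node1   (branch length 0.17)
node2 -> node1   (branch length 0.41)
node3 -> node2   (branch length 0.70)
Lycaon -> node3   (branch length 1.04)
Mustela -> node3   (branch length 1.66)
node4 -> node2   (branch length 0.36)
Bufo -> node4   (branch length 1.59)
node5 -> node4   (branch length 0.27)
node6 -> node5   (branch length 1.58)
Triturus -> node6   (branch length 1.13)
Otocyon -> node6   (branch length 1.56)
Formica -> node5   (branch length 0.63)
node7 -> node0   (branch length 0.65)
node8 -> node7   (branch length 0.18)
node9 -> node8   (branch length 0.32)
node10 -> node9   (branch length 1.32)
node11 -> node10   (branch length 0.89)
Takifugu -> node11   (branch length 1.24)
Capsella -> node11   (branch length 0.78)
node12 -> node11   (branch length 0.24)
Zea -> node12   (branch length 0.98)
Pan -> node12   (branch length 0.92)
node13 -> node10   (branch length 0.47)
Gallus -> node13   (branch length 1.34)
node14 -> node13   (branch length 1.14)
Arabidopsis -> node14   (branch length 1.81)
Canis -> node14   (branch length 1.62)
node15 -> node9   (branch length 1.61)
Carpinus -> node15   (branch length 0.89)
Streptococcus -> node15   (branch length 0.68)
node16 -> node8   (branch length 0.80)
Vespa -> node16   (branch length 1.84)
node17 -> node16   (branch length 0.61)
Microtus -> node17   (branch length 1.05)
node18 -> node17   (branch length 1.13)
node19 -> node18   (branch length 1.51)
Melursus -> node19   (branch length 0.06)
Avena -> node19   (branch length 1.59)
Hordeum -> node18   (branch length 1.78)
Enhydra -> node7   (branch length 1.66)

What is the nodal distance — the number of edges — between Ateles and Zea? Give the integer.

9

The MRCA of Ateles and Zea is the root of the tree.
From Ateles up to that node: 2 branches. From Zea up to the same node: 7 branches. Total: 2 + 7 = 9.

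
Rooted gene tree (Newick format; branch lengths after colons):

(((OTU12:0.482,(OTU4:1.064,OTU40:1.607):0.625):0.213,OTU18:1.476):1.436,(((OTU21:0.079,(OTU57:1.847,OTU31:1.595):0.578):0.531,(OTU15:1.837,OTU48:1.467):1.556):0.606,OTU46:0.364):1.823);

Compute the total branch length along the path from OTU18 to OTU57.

8.297

The path runs OTU18 → … → MRCA → … → OTU57; the MRCA is the root of the tree.
Branch lengths along that path: 1.476 + 1.436 + 1.823 + 0.606 + 0.531 + 0.578 + 1.847 = 8.297.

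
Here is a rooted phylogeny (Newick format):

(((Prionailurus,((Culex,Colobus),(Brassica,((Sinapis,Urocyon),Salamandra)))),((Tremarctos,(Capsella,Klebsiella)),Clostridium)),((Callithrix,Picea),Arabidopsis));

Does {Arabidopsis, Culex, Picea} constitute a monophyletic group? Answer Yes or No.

The MRCA of the listed taxa is the root, so the smallest clade containing them is the whole tree.
That clade also contains Brassica, Callithrix, Capsella, Clostridium, Colobus, Klebsiella, Prionailurus, Salamandra, Sinapis, Tremarctos, Urocyon, which are not in the proposed group, so the group is not monophyletic.

No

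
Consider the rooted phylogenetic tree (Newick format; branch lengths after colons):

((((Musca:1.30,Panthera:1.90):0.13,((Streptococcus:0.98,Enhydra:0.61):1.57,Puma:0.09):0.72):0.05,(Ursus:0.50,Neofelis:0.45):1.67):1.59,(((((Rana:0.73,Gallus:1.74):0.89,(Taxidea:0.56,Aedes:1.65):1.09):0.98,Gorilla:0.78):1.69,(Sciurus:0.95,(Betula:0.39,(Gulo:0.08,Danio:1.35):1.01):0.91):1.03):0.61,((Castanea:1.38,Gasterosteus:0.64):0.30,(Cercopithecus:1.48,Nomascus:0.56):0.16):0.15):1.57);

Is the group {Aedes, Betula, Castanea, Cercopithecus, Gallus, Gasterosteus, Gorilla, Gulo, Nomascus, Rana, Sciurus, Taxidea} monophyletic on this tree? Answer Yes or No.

The MRCA of the listed taxa subtends (((((Rana,Gallus),(Taxidea,Aedes)),Gorilla),(Sciurus,(Betula,(Gulo,Danio)))),((Castanea,Gasterosteus),(Cercopithecus,Nomascus))).
That clade also contains Danio, which is not in the proposed group, so the group is not monophyletic.

No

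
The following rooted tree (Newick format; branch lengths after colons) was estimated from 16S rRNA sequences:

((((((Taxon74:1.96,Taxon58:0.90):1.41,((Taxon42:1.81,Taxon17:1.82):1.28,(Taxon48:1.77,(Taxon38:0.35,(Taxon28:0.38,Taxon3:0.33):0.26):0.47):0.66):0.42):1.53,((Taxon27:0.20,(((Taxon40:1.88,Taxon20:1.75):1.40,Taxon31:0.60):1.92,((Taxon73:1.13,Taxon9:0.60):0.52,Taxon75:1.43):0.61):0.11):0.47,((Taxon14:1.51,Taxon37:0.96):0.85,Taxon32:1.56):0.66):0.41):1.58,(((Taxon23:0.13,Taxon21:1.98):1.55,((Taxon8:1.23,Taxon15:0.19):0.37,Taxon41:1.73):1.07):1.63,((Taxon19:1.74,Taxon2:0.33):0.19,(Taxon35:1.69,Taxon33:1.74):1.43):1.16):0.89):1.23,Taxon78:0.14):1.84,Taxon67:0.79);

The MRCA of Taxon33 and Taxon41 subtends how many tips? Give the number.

9

The MRCA of Taxon33 and Taxon41 is the node subtending (((Taxon23,Taxon21),((Taxon8,Taxon15),Taxon41)),((Taxon19,Taxon2),(Taxon35,Taxon33))).
That clade contains 9 terminal taxa: Taxon15, Taxon19, Taxon2, Taxon21, Taxon23, Taxon33, Taxon35, Taxon41, Taxon8.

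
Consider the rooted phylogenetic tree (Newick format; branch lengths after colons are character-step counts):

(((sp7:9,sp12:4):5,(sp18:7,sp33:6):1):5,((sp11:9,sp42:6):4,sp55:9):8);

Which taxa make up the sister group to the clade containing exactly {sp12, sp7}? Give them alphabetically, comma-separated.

The clade containing exactly {sp12, sp7} attaches to the tree at the node subtending ((sp7,sp12),(sp18,sp33)).
The other lineage descending from that same node — the sister group — is (sp18,sp33); its 2 tips in alphabetical order are the answer.

sp18, sp33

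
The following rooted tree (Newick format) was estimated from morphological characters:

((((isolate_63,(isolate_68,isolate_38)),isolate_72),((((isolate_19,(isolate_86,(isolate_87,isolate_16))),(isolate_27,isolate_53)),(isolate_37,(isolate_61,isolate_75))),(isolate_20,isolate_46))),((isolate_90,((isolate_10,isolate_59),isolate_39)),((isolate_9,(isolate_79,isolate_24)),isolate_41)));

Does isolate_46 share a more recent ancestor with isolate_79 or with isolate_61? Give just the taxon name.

The MRCA of isolate_46 and isolate_61 subtends ((((isolate_19,(isolate_86,(isolate_87,isolate_16))),(isolate_27,isolate_53)),(isolate_37,(isolate_61,isolate_75))),(isolate_20,isolate_46)) (11 taxa).
The MRCA of isolate_46 and isolate_79 is the root, subtending the entire tree (23 taxa).
The first is nested inside the second, so isolate_46 shares a more recent common ancestor with isolate_61.

isolate_61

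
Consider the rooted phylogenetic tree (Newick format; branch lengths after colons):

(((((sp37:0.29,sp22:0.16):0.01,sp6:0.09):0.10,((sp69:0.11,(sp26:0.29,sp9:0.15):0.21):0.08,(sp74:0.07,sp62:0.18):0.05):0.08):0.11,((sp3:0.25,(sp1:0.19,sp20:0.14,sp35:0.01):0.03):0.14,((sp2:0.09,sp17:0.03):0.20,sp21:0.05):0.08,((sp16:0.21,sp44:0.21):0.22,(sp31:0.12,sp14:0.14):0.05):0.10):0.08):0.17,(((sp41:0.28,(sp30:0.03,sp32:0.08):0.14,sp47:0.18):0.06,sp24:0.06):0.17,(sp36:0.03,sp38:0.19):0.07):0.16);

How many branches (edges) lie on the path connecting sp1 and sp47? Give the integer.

9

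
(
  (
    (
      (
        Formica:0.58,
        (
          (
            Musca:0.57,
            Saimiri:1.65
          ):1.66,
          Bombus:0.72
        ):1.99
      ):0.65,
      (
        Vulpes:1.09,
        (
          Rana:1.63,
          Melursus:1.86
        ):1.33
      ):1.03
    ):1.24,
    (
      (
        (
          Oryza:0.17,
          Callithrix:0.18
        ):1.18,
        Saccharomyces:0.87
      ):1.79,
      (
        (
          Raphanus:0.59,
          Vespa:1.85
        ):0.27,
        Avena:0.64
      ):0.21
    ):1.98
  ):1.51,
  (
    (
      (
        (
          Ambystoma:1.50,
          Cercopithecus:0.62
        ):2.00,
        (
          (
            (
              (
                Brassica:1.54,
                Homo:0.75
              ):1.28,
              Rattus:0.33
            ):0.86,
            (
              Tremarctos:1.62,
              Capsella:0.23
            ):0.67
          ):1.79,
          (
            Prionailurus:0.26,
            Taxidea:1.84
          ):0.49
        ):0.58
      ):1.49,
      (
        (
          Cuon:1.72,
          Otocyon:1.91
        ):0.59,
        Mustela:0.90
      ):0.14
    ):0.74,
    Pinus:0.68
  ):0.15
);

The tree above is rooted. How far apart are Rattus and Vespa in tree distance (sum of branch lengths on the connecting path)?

The path runs Rattus → … → MRCA → … → Vespa; the MRCA is the root of the tree.
Branch lengths along that path: 0.33 + 0.86 + 1.79 + 0.58 + 1.49 + 0.74 + 0.15 + 1.51 + 1.98 + 0.21 + 0.27 + 1.85 = 11.76.

11.76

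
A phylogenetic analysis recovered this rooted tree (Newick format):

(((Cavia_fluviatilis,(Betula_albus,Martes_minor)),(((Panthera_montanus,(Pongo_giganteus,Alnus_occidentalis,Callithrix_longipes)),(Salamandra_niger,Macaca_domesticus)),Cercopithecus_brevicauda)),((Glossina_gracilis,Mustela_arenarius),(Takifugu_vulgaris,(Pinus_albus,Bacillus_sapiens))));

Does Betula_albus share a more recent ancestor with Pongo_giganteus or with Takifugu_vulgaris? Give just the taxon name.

Pongo_giganteus

The MRCA of Betula_albus and Pongo_giganteus subtends ((Cavia_fluviatilis,(Betula_albus,Martes_minor)),(((Panthera_montanus,(Pongo_giganteus,Alnus_occidentalis,Callithrix_longipes)),(Salamandra_niger,Macaca_domesticus)),Cercopithecus_brevicauda)) (10 taxa).
The MRCA of Betula_albus and Takifugu_vulgaris is the root, subtending the entire tree (15 taxa).
The first is nested inside the second, so Betula_albus shares a more recent common ancestor with Pongo_giganteus.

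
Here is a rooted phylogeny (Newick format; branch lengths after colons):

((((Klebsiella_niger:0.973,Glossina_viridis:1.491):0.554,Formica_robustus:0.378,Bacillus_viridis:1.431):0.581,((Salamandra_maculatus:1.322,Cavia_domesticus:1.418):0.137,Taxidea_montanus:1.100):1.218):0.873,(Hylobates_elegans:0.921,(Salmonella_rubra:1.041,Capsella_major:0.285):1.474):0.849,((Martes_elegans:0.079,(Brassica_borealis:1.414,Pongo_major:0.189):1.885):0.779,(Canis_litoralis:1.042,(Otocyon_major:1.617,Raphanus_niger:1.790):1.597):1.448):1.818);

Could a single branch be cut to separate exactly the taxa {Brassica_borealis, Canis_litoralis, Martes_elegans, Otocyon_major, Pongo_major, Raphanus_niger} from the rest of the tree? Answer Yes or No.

The most recent common ancestor of these taxa subtends ((Martes_elegans,(Brassica_borealis,Pongo_major)),(Canis_litoralis,(Otocyon_major,Raphanus_niger))).
That clade has exactly 6 tips — every listed taxon and nothing else — so the group is monophyletic.

Yes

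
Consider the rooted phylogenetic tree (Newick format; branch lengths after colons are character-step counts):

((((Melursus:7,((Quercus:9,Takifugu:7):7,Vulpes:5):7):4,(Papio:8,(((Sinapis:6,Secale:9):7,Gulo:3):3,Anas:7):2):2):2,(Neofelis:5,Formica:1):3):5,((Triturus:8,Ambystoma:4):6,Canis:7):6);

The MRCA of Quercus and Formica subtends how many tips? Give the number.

The MRCA of Quercus and Formica is the node subtending (((Melursus,((Quercus,Takifugu),Vulpes)),(Papio,(((Sinapis,Secale),Gulo),Anas))),(Neofelis,Formica)).
That clade contains 11 terminal taxa: Anas, Formica, Gulo, Melursus, Neofelis, Papio, Quercus, Secale, Sinapis, Takifugu, Vulpes.

11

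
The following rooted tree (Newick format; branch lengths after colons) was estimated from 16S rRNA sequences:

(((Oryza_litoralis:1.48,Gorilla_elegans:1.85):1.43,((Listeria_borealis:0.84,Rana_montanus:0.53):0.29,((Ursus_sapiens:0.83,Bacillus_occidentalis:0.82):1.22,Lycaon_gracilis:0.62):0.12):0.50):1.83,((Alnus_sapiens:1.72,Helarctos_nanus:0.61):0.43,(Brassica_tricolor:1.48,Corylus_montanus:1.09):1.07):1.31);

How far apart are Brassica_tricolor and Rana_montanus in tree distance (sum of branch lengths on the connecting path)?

7.01

The path runs Brassica_tricolor → … → MRCA → … → Rana_montanus; the MRCA is the root of the tree.
Branch lengths along that path: 1.48 + 1.07 + 1.31 + 1.83 + 0.50 + 0.29 + 0.53 = 7.01.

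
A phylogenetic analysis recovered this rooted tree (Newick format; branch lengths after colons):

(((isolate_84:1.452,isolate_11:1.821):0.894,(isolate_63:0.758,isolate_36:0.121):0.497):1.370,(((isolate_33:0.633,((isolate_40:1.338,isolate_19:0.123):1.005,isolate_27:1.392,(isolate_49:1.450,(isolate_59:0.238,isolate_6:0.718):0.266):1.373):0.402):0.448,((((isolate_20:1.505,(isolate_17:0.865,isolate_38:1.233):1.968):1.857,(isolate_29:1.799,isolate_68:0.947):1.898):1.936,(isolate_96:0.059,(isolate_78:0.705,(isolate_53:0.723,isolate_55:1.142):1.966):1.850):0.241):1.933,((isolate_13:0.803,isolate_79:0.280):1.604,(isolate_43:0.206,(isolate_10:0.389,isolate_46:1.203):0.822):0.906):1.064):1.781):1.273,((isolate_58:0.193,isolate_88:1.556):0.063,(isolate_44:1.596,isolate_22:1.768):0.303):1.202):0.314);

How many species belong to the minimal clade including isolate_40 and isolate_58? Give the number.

The MRCA of isolate_40 and isolate_58 is the node subtending (((isolate_33,((isolate_40,isolate_19),isolate_27,(isolate_49,(isolate_59,isolate_6)))),((((isolate_20,(isolate_17,isolate_38)),(isolate_29,isolate_68)),(isolate_96,(isolate_78,(isolate_53,isolate_55)))),((isolate_13,isolate_79),(isolate_43,(isolate_10,isolate_46))))),((isolate_58,isolate_88),(isolate_44,isolate_22))).
That clade contains 25 terminal taxa: isolate_10, isolate_13, isolate_17, isolate_19, isolate_20, isolate_22, isolate_27, isolate_29, isolate_33, isolate_38, isolate_40, isolate_43, isolate_44, isolate_46, isolate_49, isolate_53, isolate_55, isolate_58, isolate_59, isolate_6, isolate_68, isolate_78, isolate_79, isolate_88, isolate_96.

25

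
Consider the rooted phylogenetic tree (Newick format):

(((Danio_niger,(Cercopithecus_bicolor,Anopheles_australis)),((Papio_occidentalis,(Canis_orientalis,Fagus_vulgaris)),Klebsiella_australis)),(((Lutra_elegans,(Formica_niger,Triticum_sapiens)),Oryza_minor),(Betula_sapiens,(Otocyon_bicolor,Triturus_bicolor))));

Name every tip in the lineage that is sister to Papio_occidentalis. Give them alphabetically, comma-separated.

Papio_occidentalis attaches to the tree at the node subtending (Papio_occidentalis,(Canis_orientalis,Fagus_vulgaris)).
The other lineage descending from that same node — the sister group — is (Canis_orientalis,Fagus_vulgaris); its 2 tips in alphabetical order are the answer.

Canis_orientalis, Fagus_vulgaris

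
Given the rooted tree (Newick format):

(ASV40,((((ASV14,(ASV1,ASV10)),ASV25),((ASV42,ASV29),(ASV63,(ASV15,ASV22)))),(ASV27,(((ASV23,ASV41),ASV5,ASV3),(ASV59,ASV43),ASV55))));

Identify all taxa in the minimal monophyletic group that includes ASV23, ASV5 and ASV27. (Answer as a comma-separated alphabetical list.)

Tracing ASV23: it sits inside (ASV23,ASV41).
Tracing ASV5: it sits inside ((ASV23,ASV41),ASV5,ASV3).
Tracing ASV27: it sits inside (ASV27,(((ASV23,ASV41),ASV5,ASV3),(ASV59,ASV43),ASV55)).
The smallest clade enclosing all 3 is (ASV27,(((ASV23,ASV41),ASV5,ASV3),(ASV59,ASV43),ASV55)); the answer is its 8 terminal taxa in alphabetical order.

ASV23, ASV27, ASV3, ASV41, ASV43, ASV5, ASV55, ASV59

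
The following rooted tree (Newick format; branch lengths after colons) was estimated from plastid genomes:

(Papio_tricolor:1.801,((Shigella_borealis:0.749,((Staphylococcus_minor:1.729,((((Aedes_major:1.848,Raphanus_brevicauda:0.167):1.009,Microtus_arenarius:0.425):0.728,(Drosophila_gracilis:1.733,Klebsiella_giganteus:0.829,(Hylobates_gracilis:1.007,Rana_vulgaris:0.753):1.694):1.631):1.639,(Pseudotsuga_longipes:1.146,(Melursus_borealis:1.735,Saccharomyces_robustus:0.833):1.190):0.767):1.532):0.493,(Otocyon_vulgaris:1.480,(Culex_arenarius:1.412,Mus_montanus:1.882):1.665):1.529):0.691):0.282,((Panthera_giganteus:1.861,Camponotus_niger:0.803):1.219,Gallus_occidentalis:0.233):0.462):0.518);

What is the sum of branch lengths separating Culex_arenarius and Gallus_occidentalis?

The path runs Culex_arenarius → … → MRCA → … → Gallus_occidentalis; the MRCA is the node subtending ((Shigella_borealis,((Staphylococcus_minor,((((Aedes_major,Raphanus_brevicauda),Microtus_arenarius),(Drosophila_gracilis,Klebsiella_giganteus,(Hylobates_gracilis,Rana_vulgaris))),(Pseudotsuga_longipes,(Melursus_borealis,Saccharomyces_robustus)))),(Otocyon_vulgaris,(Culex_arenarius,Mus_montanus)))),((Panthera_giganteus,Camponotus_niger),Gallus_occidentalis)).
Branch lengths along that path: 1.412 + 1.665 + 1.529 + 0.691 + 0.282 + 0.462 + 0.233 = 6.274.

6.274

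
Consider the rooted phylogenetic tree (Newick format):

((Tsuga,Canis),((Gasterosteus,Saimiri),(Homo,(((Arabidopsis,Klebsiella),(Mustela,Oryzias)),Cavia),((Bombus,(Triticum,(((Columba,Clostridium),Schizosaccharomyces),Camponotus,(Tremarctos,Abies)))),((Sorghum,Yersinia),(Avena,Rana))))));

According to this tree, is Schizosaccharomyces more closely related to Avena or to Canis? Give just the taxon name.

Avena

The MRCA of Schizosaccharomyces and Avena subtends ((Bombus,(Triticum,(((Columba,Clostridium),Schizosaccharomyces),Camponotus,(Tremarctos,Abies)))),((Sorghum,Yersinia),(Avena,Rana))) (12 taxa).
The MRCA of Schizosaccharomyces and Canis is the root, subtending the entire tree (22 taxa).
The first is nested inside the second, so Schizosaccharomyces shares a more recent common ancestor with Avena.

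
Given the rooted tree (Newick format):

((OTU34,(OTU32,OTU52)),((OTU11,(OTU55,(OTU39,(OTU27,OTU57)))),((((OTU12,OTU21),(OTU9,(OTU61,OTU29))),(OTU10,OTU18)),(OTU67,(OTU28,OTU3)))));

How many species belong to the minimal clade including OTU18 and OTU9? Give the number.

The MRCA of OTU18 and OTU9 is the node subtending (((OTU12,OTU21),(OTU9,(OTU61,OTU29))),(OTU10,OTU18)).
That clade contains 7 terminal taxa: OTU10, OTU12, OTU18, OTU21, OTU29, OTU61, OTU9.

7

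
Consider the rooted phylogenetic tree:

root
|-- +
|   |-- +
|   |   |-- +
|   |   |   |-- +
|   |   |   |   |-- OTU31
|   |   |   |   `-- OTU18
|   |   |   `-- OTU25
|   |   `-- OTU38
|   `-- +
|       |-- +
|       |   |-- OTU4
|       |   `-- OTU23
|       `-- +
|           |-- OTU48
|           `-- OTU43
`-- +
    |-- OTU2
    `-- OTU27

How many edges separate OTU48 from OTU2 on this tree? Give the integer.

6

The MRCA of OTU48 and OTU2 is the root of the tree.
From OTU48 up to that node: 4 branches. From OTU2 up to the same node: 2 branches. Total: 4 + 2 = 6.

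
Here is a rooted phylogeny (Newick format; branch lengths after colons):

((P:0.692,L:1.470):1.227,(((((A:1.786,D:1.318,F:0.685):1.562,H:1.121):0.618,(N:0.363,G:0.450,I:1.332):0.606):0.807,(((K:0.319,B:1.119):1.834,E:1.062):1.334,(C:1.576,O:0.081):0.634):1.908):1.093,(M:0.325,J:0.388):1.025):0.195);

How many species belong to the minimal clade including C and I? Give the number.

The MRCA of C and I is the node subtending ((((A,D,F),H),(N,G,I)),(((K,B),E),(C,O))).
That clade contains 12 terminal taxa: A, B, C, D, E, F, G, H, I, K, N, O.

12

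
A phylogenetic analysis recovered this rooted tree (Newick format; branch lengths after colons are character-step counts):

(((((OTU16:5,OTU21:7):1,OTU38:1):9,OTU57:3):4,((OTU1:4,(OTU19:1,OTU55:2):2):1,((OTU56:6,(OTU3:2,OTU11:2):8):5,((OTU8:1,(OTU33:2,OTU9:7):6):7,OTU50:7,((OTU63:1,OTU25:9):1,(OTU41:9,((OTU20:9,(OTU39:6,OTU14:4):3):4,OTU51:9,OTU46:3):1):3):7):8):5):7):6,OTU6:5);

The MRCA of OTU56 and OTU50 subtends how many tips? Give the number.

The MRCA of OTU56 and OTU50 is the node subtending ((OTU56,(OTU3,OTU11)),((OTU8,(OTU33,OTU9)),OTU50,((OTU63,OTU25),(OTU41,((OTU20,(OTU39,OTU14)),OTU51,OTU46))))).
That clade contains 15 terminal taxa: OTU11, OTU14, OTU20, OTU25, OTU3, OTU33, OTU39, OTU41, OTU46, OTU50, OTU51, OTU56, OTU63, OTU8, OTU9.

15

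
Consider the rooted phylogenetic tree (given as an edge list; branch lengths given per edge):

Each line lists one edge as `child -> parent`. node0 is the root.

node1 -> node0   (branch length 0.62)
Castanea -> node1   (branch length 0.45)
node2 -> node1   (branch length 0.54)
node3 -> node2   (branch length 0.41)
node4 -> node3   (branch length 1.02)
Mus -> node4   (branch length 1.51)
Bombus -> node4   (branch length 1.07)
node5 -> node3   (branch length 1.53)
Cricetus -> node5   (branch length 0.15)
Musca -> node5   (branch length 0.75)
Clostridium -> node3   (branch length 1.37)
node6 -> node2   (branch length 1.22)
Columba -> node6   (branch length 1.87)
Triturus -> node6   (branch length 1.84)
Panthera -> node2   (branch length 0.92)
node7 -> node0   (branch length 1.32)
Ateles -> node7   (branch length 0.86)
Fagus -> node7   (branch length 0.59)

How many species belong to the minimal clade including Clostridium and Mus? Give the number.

5

The MRCA of Clostridium and Mus is the node subtending ((Mus,Bombus),(Cricetus,Musca),Clostridium).
That clade contains 5 terminal taxa: Bombus, Clostridium, Cricetus, Mus, Musca.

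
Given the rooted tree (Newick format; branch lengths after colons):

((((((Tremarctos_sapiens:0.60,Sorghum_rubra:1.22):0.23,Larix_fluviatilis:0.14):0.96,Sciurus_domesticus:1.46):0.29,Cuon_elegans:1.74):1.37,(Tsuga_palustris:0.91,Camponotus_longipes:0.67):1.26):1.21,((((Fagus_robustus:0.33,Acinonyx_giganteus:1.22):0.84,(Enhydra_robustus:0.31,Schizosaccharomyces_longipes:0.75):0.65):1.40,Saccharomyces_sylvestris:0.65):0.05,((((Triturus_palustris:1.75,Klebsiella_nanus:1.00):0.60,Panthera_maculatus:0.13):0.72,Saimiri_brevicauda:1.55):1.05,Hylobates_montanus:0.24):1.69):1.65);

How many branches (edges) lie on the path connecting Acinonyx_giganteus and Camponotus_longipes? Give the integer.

8

The MRCA of Acinonyx_giganteus and Camponotus_longipes is the root of the tree.
From Acinonyx_giganteus up to that node: 5 branches. From Camponotus_longipes up to the same node: 3 branches. Total: 5 + 3 = 8.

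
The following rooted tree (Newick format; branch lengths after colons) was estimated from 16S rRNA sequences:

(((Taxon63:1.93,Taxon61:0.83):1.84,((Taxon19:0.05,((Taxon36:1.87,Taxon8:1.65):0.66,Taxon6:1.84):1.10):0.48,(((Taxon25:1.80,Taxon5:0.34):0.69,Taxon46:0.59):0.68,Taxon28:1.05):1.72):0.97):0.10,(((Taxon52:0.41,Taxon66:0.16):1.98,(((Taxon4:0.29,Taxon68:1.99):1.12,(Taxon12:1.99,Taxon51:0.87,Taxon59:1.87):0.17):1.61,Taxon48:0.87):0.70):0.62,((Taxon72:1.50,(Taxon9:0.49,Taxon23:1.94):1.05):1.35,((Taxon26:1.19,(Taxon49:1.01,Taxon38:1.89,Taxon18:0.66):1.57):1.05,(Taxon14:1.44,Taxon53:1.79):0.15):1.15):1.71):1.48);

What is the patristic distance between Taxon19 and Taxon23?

The path runs Taxon19 → … → MRCA → … → Taxon23; the MRCA is the root of the tree.
Branch lengths along that path: 0.05 + 0.48 + 0.97 + 0.10 + 1.48 + 1.71 + 1.35 + 1.05 + 1.94 = 9.13.

9.13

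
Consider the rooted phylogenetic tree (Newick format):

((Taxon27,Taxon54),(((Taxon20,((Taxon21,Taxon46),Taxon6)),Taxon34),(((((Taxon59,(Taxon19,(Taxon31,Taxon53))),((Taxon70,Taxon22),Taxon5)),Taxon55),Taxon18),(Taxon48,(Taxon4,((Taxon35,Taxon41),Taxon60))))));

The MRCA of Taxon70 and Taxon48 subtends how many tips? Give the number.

14

The MRCA of Taxon70 and Taxon48 is the node subtending (((((Taxon59,(Taxon19,(Taxon31,Taxon53))),((Taxon70,Taxon22),Taxon5)),Taxon55),Taxon18),(Taxon48,(Taxon4,((Taxon35,Taxon41),Taxon60)))).
That clade contains 14 terminal taxa: Taxon18, Taxon19, Taxon22, Taxon31, Taxon35, Taxon4, Taxon41, Taxon48, Taxon5, Taxon53, Taxon55, Taxon59, Taxon60, Taxon70.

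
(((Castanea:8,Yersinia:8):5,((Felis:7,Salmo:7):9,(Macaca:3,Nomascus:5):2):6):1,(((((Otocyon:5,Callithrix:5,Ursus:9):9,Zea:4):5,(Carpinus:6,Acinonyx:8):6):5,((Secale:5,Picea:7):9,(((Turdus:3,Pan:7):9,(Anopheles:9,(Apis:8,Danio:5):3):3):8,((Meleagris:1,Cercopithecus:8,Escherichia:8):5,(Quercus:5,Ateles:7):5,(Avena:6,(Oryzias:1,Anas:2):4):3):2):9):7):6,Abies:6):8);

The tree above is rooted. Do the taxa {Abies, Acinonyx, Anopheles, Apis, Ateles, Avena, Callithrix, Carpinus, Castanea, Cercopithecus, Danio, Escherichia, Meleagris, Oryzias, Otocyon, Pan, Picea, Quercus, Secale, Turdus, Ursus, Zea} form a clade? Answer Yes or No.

The MRCA of the listed taxa is the root, so the smallest clade containing them is the whole tree.
That clade also contains Anas, Felis, Macaca, Nomascus, Salmo, Yersinia, which are not in the proposed group, so the group is not monophyletic.

No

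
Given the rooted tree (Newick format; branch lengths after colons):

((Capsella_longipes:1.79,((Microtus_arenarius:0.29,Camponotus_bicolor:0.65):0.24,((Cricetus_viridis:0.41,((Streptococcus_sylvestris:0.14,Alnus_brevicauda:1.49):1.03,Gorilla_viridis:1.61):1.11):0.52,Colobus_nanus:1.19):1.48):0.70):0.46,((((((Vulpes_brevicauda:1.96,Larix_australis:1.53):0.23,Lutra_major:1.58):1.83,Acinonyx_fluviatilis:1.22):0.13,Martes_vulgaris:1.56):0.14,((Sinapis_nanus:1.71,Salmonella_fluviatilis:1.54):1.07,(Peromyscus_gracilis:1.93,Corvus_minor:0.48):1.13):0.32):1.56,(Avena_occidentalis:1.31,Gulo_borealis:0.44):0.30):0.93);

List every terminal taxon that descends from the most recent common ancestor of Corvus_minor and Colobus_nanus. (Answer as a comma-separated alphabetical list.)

Tracing Corvus_minor: it sits inside (Peromyscus_gracilis,Corvus_minor).
Tracing Colobus_nanus: it sits inside ((Cricetus_viridis,((Streptococcus_sylvestris,Alnus_brevicauda),Gorilla_viridis)),Colobus_nanus).
The smallest clade enclosing both is the whole tree (their MRCA is the root), so the answer is all 19 tips in alphabetical order.

Acinonyx_fluviatilis, Alnus_brevicauda, Avena_occidentalis, Camponotus_bicolor, Capsella_longipes, Colobus_nanus, Corvus_minor, Cricetus_viridis, Gorilla_viridis, Gulo_borealis, Larix_australis, Lutra_major, Martes_vulgaris, Microtus_arenarius, Peromyscus_gracilis, Salmonella_fluviatilis, Sinapis_nanus, Streptococcus_sylvestris, Vulpes_brevicauda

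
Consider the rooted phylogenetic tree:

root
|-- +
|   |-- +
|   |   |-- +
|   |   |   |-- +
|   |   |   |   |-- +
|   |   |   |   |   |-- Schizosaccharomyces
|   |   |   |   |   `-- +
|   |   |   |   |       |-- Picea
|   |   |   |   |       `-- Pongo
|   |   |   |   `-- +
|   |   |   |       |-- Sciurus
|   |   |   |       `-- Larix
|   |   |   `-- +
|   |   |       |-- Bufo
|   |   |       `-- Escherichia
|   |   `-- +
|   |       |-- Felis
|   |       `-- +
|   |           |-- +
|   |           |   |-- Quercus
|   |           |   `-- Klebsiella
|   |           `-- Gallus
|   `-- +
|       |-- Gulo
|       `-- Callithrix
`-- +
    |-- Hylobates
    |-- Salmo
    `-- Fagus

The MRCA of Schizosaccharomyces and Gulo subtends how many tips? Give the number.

The MRCA of Schizosaccharomyces and Gulo is the node subtending (((((Schizosaccharomyces,(Picea,Pongo)),(Sciurus,Larix)),(Bufo,Escherichia)),(Felis,((Quercus,Klebsiella),Gallus))),(Gulo,Callithrix)).
That clade contains 13 terminal taxa: Bufo, Callithrix, Escherichia, Felis, Gallus, Gulo, Klebsiella, Larix, Picea, Pongo, Quercus, Schizosaccharomyces, Sciurus.

13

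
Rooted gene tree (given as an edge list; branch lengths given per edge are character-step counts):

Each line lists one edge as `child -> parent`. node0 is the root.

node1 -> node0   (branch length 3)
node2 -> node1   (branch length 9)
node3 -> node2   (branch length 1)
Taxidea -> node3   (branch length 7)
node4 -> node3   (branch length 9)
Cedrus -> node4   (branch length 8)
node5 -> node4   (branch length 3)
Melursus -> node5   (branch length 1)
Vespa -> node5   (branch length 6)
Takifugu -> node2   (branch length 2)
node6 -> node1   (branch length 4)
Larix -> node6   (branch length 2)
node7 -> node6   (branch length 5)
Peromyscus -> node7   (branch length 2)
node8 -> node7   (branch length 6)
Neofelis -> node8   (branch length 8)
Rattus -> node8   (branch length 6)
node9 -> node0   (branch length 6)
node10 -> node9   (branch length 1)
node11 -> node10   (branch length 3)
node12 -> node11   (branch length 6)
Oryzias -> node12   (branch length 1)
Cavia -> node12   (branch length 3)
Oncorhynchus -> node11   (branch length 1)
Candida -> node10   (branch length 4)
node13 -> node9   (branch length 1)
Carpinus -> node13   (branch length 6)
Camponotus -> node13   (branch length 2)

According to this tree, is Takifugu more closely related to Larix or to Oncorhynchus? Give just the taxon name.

Larix

The MRCA of Takifugu and Larix subtends (((Taxidea,(Cedrus,(Melursus,Vespa))),Takifugu),(Larix,(Peromyscus,(Neofelis,Rattus)))) (9 taxa).
The MRCA of Takifugu and Oncorhynchus is the root, subtending the entire tree (15 taxa).
The first is nested inside the second, so Takifugu shares a more recent common ancestor with Larix.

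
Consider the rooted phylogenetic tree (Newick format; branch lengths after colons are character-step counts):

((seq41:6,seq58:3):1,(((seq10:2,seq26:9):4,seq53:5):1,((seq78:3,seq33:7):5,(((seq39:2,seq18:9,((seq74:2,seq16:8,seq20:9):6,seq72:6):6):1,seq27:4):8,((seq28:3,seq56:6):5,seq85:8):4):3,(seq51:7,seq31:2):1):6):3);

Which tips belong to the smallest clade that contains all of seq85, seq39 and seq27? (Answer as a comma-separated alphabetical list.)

seq16, seq18, seq20, seq27, seq28, seq39, seq56, seq72, seq74, seq85

Tracing seq85: it sits inside ((seq28,seq56),seq85).
Tracing seq39: it sits inside (seq39,seq18,((seq74,seq16,seq20),seq72)).
Tracing seq27: it sits inside ((seq39,seq18,((seq74,seq16,seq20),seq72)),seq27).
The smallest clade enclosing all 3 is (((seq39,seq18,((seq74,seq16,seq20),seq72)),seq27),((seq28,seq56),seq85)); the answer is its 10 terminal taxa in alphabetical order.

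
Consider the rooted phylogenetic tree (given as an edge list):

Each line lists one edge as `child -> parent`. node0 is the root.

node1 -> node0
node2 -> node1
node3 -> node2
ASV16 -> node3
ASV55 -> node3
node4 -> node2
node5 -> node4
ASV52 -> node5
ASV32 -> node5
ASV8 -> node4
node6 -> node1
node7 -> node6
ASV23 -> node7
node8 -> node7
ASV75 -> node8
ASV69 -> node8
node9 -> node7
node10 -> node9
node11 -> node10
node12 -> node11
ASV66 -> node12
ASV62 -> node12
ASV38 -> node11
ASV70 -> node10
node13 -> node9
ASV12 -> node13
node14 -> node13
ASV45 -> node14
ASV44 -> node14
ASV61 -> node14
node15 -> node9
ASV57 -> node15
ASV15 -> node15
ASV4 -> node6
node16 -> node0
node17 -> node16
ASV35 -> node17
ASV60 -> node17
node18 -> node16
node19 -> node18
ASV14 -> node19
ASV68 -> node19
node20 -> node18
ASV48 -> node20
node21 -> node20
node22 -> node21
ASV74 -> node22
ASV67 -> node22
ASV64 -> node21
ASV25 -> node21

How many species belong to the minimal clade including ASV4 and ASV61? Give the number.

The MRCA of ASV4 and ASV61 is the node subtending ((ASV23,(ASV75,ASV69),((((ASV66,ASV62),ASV38),ASV70),(ASV12,(ASV45,ASV44,ASV61)),(ASV57,ASV15))),ASV4).
That clade contains 14 terminal taxa: ASV12, ASV15, ASV23, ASV38, ASV4, ASV44, ASV45, ASV57, ASV61, ASV62, ASV66, ASV69, ASV70, ASV75.

14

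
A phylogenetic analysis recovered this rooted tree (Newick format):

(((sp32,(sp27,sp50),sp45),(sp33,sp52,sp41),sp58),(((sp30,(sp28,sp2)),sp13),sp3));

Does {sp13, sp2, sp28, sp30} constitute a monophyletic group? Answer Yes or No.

Yes

The most recent common ancestor of these taxa subtends ((sp30,(sp28,sp2)),sp13).
That clade has exactly 4 tips — every listed taxon and nothing else — so the group is monophyletic.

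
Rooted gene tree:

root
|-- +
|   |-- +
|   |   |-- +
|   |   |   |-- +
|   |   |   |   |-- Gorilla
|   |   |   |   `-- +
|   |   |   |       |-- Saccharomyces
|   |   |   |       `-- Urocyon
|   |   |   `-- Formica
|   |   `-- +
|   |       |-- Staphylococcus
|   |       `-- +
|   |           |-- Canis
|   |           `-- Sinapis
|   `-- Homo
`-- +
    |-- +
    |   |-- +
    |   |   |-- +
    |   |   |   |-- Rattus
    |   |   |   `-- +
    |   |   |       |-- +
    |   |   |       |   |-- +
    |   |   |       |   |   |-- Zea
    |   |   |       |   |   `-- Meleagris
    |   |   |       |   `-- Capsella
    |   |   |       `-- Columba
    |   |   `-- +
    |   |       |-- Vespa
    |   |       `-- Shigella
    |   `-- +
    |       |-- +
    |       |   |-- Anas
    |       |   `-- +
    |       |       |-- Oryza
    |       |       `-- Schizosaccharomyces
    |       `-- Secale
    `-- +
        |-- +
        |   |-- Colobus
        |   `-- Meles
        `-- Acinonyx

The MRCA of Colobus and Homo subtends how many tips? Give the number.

22

The MRCA of Colobus and Homo is the root, so the clade is the entire tree.
That clade contains 22 terminal taxa: Acinonyx, Anas, Canis, Capsella, Colobus, Columba, Formica, Gorilla, Homo, Meleagris, Meles, Oryza, Rattus, Saccharomyces, Schizosaccharomyces, Secale, Shigella, Sinapis, Staphylococcus, Urocyon, Vespa, Zea.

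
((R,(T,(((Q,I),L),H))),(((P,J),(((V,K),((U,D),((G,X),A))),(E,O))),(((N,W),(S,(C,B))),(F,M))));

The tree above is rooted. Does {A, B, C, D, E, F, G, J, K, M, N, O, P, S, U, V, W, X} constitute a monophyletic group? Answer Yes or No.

Yes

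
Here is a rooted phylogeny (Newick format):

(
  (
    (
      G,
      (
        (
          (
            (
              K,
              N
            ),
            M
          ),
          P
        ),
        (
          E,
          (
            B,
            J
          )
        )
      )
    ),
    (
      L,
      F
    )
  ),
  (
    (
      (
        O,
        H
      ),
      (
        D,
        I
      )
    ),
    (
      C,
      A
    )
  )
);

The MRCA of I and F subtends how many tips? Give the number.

16

The MRCA of I and F is the root, so the clade is the entire tree.
That clade contains 16 terminal taxa: A, B, C, D, E, F, G, H, I, J, K, L, M, N, O, P.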